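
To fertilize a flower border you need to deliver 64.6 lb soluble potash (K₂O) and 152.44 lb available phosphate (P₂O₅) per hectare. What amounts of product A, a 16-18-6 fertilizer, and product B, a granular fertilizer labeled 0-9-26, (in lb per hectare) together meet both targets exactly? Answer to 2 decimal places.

Let a = lb of product A, b = lb of product B (per hectare).
K₂O: 0.06·a + 0.26·b = 64.6
P₂O₅: 0.18·a + 0.09·b = 152.44
Eliminate b: (row1) − 0.26/0.09·(row2) → -0.46·a = -375.782, so a = 816.918.
Then b = (152.44 − 0.18·816.918) / 0.09 = 59.942.

816.92 lb product A, 59.94 lb product B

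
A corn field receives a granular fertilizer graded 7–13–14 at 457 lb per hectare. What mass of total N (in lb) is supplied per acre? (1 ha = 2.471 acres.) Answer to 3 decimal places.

nitrogen per hectare = 457 × 7% = 31.99 lb.
Convert to per acre: 31.99 × 0.404694 = 12.9462 lb.

12.946 lb N per acre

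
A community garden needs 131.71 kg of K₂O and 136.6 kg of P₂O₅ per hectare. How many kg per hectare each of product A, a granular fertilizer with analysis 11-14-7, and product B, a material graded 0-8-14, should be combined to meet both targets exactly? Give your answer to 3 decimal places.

613.371 kg product A, 634.100 kg product B

Let a = kg of product A, b = kg of product B (per hectare).
K₂O: 0.07·a + 0.14·b = 131.71
P₂O₅: 0.14·a + 0.08·b = 136.6
Solving simultaneously: a = 613.3714, b = 634.1.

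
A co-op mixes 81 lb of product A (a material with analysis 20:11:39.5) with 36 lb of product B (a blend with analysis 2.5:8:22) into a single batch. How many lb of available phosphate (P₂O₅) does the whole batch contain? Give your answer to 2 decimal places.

11.79 lb P₂O₅

P₂O₅ mass = 11%×81 + 8%×36 = 11.79 lb.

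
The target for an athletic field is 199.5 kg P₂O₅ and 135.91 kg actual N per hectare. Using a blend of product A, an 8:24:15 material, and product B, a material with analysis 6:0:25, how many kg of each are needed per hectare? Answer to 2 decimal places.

831.25 kg product A, 1156.83 kg product B

Per-hectare balance (a = product A, b = product B):
P₂O₅: 0.24·a + 0·b = 199.5
N: 0.08·a + 0.06·b = 135.91
From row1: a = (199.5 − 0·b) / 0.24.
Into row2: 0.08·(199.5 − 0·b)/0.24 + 0.06·b = 135.91 → b = 1156.833, a = 831.25.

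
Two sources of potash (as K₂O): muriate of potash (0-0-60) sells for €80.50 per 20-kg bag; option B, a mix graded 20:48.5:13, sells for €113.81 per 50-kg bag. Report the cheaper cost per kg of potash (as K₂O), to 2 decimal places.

€6.71 per kg K₂O (muriate of potash)

muriate of potash: K₂O per bag = 20 × 60% = 12 kg; cost = 80.50 / 12 = €6.7083/kg K₂O.
option B: K₂O per bag = 50 × 13% = 6.5 kg; cost = 113.81 / 6.5 = €17.5092/kg K₂O.
muriate of potash is cheaper.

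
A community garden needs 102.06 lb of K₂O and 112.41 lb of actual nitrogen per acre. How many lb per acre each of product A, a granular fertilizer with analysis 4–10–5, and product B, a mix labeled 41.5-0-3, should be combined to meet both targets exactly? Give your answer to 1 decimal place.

1994.0 lb product A, 78.7 lb product B

With a, b = lb per acre of product A and product B:
K₂O: 0.05·a + 0.03·b = 102.06
N: 0.04·a + 0.415·b = 112.41
Eliminate a: (row1) − 0.05/0.04·(row2) → -0.48875·b = -38.4525, so b = 78.6752.
Back-substitute: a = (102.06 − 0.03·78.6752) / 0.05 = 1993.99.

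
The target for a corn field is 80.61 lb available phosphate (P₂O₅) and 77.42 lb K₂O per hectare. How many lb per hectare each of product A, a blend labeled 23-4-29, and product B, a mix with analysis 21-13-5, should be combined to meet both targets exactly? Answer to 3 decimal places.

169.022 lb product A, 568.070 lb product B

Per-hectare balance (a = product A, b = product B):
P₂O₅: 0.04·a + 0.13·b = 80.61
K₂O: 0.29·a + 0.05·b = 77.42
Eliminate a: (row1) − 0.04/0.29·(row2) → 0.123103·b = 69.9314, so b = 568.07003.
Back-substitute: a = (80.61 − 0.13·568.07003) / 0.04 = 169.0224.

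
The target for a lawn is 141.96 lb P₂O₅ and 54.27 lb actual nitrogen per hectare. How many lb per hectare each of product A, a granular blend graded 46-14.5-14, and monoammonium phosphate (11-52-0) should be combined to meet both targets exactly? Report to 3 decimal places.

56.460 lb product A, 257.256 lb monoammonium phosphate

Let a = lb of product A, b = lb of monoammonium phosphate (per hectare).
P₂O₅: 0.145·a + 0.52·b = 141.96
N: 0.46·a + 0.11·b = 54.27
Solving simultaneously: a = 56.46047, b = 257.2562.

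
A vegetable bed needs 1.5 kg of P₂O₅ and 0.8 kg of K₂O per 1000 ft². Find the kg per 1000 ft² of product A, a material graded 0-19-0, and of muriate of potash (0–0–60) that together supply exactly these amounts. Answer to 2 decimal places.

Per-1000 ft² balance (a = product A, b = muriate of potash):
P₂O₅: 0.19·a + 0·b = 1.5
K₂O: 0·a + 0.6·b = 0.8
Solving simultaneously: a = 7.89474, b = 1.33333.

7.89 kg product A, 1.33 kg muriate of potash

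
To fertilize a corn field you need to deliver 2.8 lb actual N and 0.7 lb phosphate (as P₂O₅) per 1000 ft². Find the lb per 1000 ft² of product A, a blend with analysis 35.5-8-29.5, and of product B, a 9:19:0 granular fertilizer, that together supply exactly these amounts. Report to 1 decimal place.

7.8 lb product A, 0.4 lb product B

Per-1000 ft² balance (a = product A, b = product B):
N: 0.355·a + 0.09·b = 2.8
P₂O₅: 0.08·a + 0.19·b = 0.7
From row1: a = (2.8 − 0.09·b) / 0.355.
Into row2: 0.08·(2.8 − 0.09·b)/0.355 + 0.19·b = 0.7 → b = 0.406639, a = 7.78423.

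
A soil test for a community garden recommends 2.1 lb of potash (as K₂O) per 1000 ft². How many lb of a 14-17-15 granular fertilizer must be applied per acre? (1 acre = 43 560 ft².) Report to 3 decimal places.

609.840 lb of product per acre

Product per 1000 ft² = 2.1 / 15% = 14 lb.
Convert to per acre: 14 × 43.56 = 609.84 lb.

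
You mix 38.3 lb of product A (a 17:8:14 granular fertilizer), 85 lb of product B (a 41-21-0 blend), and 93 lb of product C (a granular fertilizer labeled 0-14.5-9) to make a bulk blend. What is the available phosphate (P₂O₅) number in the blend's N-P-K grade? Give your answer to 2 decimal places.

15.90% P₂O₅

Total mass = 38.3 + 85 + 93 = 216.3 lb.
P₂O₅ mass = 8%×38.3 + 21%×85 + 14.5%×93 = 34.399 lb.
% P₂O₅ = 34.399 / 216.3 = 15.9034%.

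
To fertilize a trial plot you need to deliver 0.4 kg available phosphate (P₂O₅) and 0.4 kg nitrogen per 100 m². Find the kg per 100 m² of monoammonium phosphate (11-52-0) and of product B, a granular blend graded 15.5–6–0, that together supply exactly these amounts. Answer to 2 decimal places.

0.51 kg monoammonium phosphate, 2.22 kg product B

Let a = kg of monoammonium phosphate, b = kg of product B (per 100 m²).
P₂O₅: 0.52·a + 0.06·b = 0.4
N: 0.11·a + 0.155·b = 0.4
Eliminate a: (row1) − 0.52/0.11·(row2) → -0.672727·b = -1.49091, so b = 2.21622.
Back-substitute: a = (0.4 − 0.06·2.21622) / 0.52 = 0.513514.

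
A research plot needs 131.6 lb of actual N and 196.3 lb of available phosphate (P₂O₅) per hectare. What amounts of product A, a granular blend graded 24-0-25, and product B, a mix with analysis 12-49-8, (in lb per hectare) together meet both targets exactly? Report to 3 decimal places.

348.027 lb product A, 400.612 lb product B

Let a = lb of product A, b = lb of product B (per hectare).
N: 0.24·a + 0.12·b = 131.6
P₂O₅: 0·a + 0.49·b = 196.3
Solving simultaneously: a = 348.0272, b = 400.6122.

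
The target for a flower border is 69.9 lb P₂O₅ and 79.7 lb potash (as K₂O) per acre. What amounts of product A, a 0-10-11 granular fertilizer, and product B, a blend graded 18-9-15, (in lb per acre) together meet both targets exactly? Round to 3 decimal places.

649.412 lb product A, 55.098 lb product B

Let a = lb of product A, b = lb of product B (per acre).
P₂O₅: 0.1·a + 0.09·b = 69.9
K₂O: 0.11·a + 0.15·b = 79.7
Eliminate b: (row1) − 0.09/0.15·(row2) → 0.034·a = 22.08, so a = 649.4118.
Then b = (79.7 − 0.11·649.4118) / 0.15 = 55.09804.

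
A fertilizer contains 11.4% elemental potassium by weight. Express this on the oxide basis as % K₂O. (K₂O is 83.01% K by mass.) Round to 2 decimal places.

13.73% K₂O

%K₂O = 11.4 / 0.8301 = 13.7333%.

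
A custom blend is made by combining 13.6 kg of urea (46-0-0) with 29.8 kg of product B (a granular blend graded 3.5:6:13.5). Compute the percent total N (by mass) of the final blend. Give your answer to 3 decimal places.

16.818% N

Total mass = 13.6 + 29.8 = 43.4 kg.
N mass = 46%×13.6 + 3.5%×29.8 = 7.299 kg.
% N = 7.299 / 43.4 = 16.81797%.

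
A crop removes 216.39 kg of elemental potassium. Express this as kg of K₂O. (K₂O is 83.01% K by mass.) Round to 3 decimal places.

K₂O = 216.39 / 0.8301 = 260.6794 kg.

260.679 kg K₂O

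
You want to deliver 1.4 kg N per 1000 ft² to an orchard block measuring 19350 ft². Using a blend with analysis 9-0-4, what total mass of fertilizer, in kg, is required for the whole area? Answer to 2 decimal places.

Product per 1000 ft² = 1.4 / 9% = 15.5556 kg.
Total product = 15.5556 × 19350 / 1000 = 301 kg.

301.00 kg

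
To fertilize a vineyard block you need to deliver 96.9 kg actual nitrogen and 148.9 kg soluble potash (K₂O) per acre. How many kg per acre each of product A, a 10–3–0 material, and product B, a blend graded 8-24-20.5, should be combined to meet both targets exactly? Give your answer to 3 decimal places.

387.927 kg product A, 726.341 kg product B

Let a = kg of product A, b = kg of product B (per acre).
N: 0.1·a + 0.08·b = 96.9
K₂O: 0·a + 0.205·b = 148.9
Solving simultaneously: a = 387.9268, b = 726.34146.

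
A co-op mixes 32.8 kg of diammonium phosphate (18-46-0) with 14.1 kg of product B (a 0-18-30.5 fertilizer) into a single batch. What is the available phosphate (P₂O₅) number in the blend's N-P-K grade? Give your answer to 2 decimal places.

37.58% P₂O₅

Total mass = 32.8 + 14.1 = 46.9 kg.
P₂O₅ mass = 46%×32.8 + 18%×14.1 = 17.626 kg.
% P₂O₅ = 17.626 / 46.9 = 37.5821%.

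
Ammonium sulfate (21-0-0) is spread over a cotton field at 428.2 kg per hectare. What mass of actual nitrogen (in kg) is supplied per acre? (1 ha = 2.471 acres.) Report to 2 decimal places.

nitrogen per hectare = 428.2 × 21% = 89.922 kg.
Convert to per acre: 89.922 × 0.404694 = 36.3909 kg.

36.39 kg N per acre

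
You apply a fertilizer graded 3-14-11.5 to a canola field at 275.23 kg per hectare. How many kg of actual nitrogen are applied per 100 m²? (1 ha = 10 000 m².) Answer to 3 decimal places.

nitrogen per hectare = 275.23 × 3% = 8.2569 kg.
Convert to per 100 m²: 8.2569 × 0.01 = 0.082569 kg.

0.083 kg N per hundred sq m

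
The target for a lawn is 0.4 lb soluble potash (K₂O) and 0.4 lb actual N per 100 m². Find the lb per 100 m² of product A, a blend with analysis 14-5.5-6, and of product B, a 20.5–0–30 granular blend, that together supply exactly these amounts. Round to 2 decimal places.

1.28 lb product A, 1.08 lb product B

Let a = lb of product A, b = lb of product B (per 100 m²).
K₂O: 0.06·a + 0.3·b = 0.4
N: 0.14·a + 0.205·b = 0.4
Solving simultaneously: a = 1.27946, b = 1.07744.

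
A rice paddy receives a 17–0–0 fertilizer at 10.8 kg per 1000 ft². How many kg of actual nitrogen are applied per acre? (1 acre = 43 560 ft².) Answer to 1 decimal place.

nitrogen per 1000 ft² = 10.8 × 17% = 1.836 kg.
Convert to per acre: 1.836 × 43.56 = 79.9762 kg.

80.0 kg N per acre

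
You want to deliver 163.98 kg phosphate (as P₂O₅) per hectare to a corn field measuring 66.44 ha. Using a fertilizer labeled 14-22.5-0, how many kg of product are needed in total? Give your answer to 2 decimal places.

48421.47 kg

Product per hectare = 163.98 / 22.5% = 728.8 kg.
Total product = 728.8 × 66.44 = 48421.472 kg.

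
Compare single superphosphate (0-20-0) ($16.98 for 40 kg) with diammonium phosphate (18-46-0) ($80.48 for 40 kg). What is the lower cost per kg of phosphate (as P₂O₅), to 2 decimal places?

$2.12 per kg P₂O₅ (single superphosphate)

single superphosphate: P₂O₅ per bag = 40 × 20% = 8 kg; cost = 16.98 / 8 = $2.1225/kg P₂O₅.
diammonium phosphate: P₂O₅ per bag = 40 × 46% = 18.4 kg; cost = 80.48 / 18.4 = $4.3739/kg P₂O₅.
single superphosphate is cheaper.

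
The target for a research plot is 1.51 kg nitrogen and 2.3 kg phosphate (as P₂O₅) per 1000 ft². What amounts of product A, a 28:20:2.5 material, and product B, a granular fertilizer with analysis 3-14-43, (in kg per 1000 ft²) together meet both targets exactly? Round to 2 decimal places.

With a, b = kg per 1000 ft² of product A and product B:
N: 0.28·a + 0.03·b = 1.51
P₂O₅: 0.2·a + 0.14·b = 2.3
Solving simultaneously: a = 4.28916, b = 10.3012.

4.29 kg product A, 10.30 kg product B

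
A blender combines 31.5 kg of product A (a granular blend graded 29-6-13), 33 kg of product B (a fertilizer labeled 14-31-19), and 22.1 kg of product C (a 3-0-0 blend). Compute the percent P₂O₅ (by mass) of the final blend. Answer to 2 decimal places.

14.00% P₂O₅

Total mass = 31.5 + 33 + 22.1 = 86.6 kg.
P₂O₅ mass = 6%×31.5 + 31%×33 + 0%×22.1 = 12.12 kg.
% P₂O₅ = 12.12 / 86.6 = 13.9954%.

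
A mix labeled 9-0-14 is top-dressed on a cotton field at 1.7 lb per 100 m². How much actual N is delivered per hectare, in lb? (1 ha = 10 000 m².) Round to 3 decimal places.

15.300 lb N per hectare

nitrogen per 100 m² = 1.7 × 9% = 0.153 lb.
Convert to per hectare: 0.153 × 100 = 15.3 lb.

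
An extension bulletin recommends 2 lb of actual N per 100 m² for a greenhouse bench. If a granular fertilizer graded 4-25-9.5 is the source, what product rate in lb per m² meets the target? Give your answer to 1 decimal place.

Product per 100 m² = 2 / 4% = 50 lb.
Convert to per m²: 50 × 0.01 = 0.5 lb.

0.5 lb of product per sq m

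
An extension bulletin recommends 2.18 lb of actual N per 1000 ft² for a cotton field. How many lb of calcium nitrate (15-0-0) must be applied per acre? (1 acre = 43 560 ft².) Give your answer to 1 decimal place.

Product per 1000 ft² = 2.18 / 15% = 14.5333 lb.
Convert to per acre: 14.5333 × 43.56 = 633.072 lb.

633.1 lb of product per acre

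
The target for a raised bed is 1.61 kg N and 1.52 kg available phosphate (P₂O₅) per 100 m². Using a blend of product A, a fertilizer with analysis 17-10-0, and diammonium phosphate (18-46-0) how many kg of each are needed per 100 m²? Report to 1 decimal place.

Let a = kg of product A, b = kg of diammonium phosphate (per 100 m²).
N: 0.17·a + 0.18·b = 1.61
P₂O₅: 0.1·a + 0.46·b = 1.52
Eliminate b: (row1) − 0.18/0.46·(row2) → 0.13087·a = 1.01522, so a = 7.75748.
Then b = (1.52 − 0.1·7.75748) / 0.46 = 1.61794.

7.8 kg product A, 1.6 kg diammonium phosphate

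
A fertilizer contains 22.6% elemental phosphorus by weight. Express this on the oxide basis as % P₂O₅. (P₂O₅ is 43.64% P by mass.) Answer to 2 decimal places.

%P₂O₅ = 22.6 / 0.4364 = 51.7874%.

51.79% P₂O₅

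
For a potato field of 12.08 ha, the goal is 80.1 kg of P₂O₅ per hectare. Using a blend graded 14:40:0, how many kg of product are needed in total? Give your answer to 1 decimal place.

Product per hectare = 80.1 / 40% = 200.25 kg.
Total product = 200.25 × 12.08 = 2419.02 kg.

2419.0 kg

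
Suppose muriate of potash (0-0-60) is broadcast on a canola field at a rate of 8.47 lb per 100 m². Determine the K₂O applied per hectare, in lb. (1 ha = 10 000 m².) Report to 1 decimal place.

K₂O per 100 m² = 8.47 × 60% = 5.082 lb.
Convert to per hectare: 5.082 × 100 = 508.2 lb.

508.2 lb K₂O per hectare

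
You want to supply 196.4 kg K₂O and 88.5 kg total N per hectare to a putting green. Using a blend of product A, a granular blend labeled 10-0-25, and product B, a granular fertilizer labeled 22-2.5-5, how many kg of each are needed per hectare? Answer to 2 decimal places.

With a, b = kg per hectare of product A and product B:
K₂O: 0.25·a + 0.05·b = 196.4
N: 0.1·a + 0.22·b = 88.5
Eliminate b: (row1) − 0.05/0.22·(row2) → 0.227273·a = 176.286, so a = 775.66.
Then b = (88.5 − 0.1·775.66) / 0.22 = 49.7.

775.66 kg product A, 49.70 kg product B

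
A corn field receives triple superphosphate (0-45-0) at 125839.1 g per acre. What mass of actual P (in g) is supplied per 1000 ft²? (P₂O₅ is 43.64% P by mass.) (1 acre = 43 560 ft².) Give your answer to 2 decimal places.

567.32 g P per thousand sq ft

P₂O₅ per acre = 125839.1 × 45% = 56627.6 g.
Elemental P = 56627.6 × 0.4364 = 24712.3 g per acre.
Convert to per 1000 ft²: 24712.3 × 0.0229568 = 567.316 g.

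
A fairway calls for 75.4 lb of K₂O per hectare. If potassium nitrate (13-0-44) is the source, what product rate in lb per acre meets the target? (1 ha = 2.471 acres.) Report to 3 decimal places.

Product per hectare = 75.4 / 44% = 171.364 lb.
Convert to per acre: 171.364 × 0.404694 = 69.3499 lb.

69.350 lb of product per acre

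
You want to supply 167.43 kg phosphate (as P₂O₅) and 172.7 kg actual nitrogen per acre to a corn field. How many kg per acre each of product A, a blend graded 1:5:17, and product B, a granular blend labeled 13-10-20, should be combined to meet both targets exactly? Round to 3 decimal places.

817.436 kg product A, 1265.582 kg product B

Per-acre balance (a = product A, b = product B):
P₂O₅: 0.05·a + 0.1·b = 167.43
N: 0.01·a + 0.13·b = 172.7
Solving simultaneously: a = 817.4364, b = 1265.5818.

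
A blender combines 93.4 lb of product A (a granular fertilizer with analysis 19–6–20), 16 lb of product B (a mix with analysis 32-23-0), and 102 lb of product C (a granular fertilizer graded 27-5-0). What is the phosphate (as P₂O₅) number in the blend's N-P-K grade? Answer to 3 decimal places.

6.804% P₂O₅

Total mass = 93.4 + 16 + 102 = 211.4 lb.
P₂O₅ mass = 6%×93.4 + 23%×16 + 5%×102 = 14.384 lb.
% P₂O₅ = 14.384 / 211.4 = 6.80416%.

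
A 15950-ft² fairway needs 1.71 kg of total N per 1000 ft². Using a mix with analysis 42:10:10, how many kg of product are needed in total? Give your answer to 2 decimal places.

Product per 1000 ft² = 1.71 / 42% = 4.07143 kg.
Total product = 4.07143 × 15950 / 1000 = 64.9393 kg.

64.94 kg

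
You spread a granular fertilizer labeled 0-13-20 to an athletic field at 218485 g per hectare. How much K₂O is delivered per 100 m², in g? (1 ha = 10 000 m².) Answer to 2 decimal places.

K₂O per hectare = 218485 × 20% = 43697 g.
Convert to per 100 m²: 43697 × 0.01 = 436.97 g.

436.97 g K₂O per hundred sq m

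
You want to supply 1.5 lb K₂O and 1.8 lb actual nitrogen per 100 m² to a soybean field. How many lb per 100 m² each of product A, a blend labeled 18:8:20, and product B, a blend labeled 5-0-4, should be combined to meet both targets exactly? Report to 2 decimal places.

1.07 lb product A, 32.14 lb product B

With a, b = lb per 100 m² of product A and product B:
K₂O: 0.2·a + 0.04·b = 1.5
N: 0.18·a + 0.05·b = 1.8
From row1: a = (1.5 − 0.04·b) / 0.2.
Into row2: 0.18·(1.5 − 0.04·b)/0.2 + 0.05·b = 1.8 → b = 32.1429, a = 1.07143.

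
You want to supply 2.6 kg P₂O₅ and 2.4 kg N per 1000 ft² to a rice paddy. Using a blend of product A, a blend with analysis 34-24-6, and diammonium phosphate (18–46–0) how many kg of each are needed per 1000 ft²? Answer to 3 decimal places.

With a, b = kg per 1000 ft² of product A and diammonium phosphate:
P₂O₅: 0.24·a + 0.46·b = 2.6
N: 0.34·a + 0.18·b = 2.4
From row1: a = (2.6 − 0.46·b) / 0.24.
Into row2: 0.34·(2.6 − 0.46·b)/0.24 + 0.18·b = 2.4 → b = 2.72085, a = 5.61837.

5.618 kg product A, 2.721 kg diammonium phosphate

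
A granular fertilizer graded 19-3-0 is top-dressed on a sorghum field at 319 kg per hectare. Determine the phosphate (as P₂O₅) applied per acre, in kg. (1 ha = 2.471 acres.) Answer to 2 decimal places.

3.87 kg P₂O₅ per acre

P₂O₅ per hectare = 319 × 3% = 9.57 kg.
Convert to per acre: 9.57 × 0.404694 = 3.87293 kg.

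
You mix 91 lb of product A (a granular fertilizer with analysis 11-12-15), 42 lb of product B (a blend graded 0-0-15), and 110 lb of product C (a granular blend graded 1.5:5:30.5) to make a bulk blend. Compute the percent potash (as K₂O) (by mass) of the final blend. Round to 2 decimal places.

Total mass = 91 + 42 + 110 = 243 lb.
K₂O mass = 15%×91 + 15%×42 + 30.5%×110 = 53.5 lb.
% K₂O = 53.5 / 243 = 22.0165%.

22.02% K₂O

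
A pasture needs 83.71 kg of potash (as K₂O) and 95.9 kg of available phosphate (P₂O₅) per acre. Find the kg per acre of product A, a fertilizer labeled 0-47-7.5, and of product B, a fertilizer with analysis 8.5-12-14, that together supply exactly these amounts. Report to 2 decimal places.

Per-acre balance (a = product A, b = product B):
K₂O: 0.075·a + 0.14·b = 83.71
P₂O₅: 0.47·a + 0.12·b = 95.9
From row1: a = (83.71 − 0.14·b) / 0.075.
Into row2: 0.47·(83.71 − 0.14·b)/0.075 + 0.12·b = 95.9 → b = 566.042, a = 59.5211.

59.52 kg product A, 566.04 kg product B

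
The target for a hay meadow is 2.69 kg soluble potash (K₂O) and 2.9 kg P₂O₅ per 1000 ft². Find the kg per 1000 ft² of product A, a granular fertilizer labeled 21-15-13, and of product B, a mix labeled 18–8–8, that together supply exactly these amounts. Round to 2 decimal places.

Let a = kg of product A, b = kg of product B (per 1000 ft²).
K₂O: 0.13·a + 0.08·b = 2.69
P₂O₅: 0.15·a + 0.08·b = 2.9
From row1: a = (2.69 − 0.08·b) / 0.13.
Into row2: 0.15·(2.69 − 0.08·b)/0.13 + 0.08·b = 2.9 → b = 16.5625, a = 10.5.

10.50 kg product A, 16.56 kg product B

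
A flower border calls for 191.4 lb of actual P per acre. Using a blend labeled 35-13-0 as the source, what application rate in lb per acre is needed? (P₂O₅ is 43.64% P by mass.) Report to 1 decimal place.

As P₂O₅: 191.4 / 0.4364 = 438.588 lb per acre.
Product per acre = 438.588 / 13% = 3373.76 lb.

3373.8 lb of product per acre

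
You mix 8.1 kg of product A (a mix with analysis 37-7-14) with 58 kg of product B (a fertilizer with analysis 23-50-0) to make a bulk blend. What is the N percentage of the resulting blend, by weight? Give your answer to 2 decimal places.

Total mass = 8.1 + 58 = 66.1 kg.
N mass = 37%×8.1 + 23%×58 = 16.337 kg.
% N = 16.337 / 66.1 = 24.7156%.

24.72% N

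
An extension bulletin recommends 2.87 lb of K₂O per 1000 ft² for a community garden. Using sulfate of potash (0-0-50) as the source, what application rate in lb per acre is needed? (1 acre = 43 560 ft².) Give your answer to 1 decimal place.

250.0 lb of product per acre

Product per 1000 ft² = 2.87 / 50% = 5.74 lb.
Convert to per acre: 5.74 × 43.56 = 250.034 lb.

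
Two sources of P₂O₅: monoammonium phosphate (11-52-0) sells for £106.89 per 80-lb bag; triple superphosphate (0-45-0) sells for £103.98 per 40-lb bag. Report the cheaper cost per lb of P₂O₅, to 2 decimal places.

monoammonium phosphate: P₂O₅ per bag = 80 × 52% = 41.6 lb; cost = 106.89 / 41.6 = £2.5695/lb P₂O₅.
triple superphosphate: P₂O₅ per bag = 40 × 45% = 18 lb; cost = 103.98 / 18 = £5.7767/lb P₂O₅.
monoammonium phosphate is cheaper.

£2.57 per lb P₂O₅ (monoammonium phosphate)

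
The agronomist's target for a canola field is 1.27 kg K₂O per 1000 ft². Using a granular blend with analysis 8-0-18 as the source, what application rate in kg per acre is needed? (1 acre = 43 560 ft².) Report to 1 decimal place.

307.3 kg of product per acre

Product per 1000 ft² = 1.27 / 18% = 7.05556 kg.
Convert to per acre: 7.05556 × 43.56 = 307.34 kg.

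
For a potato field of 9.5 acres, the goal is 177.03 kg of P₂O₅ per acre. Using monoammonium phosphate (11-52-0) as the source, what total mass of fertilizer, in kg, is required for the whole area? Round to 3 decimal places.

Product per acre = 177.03 / 52% = 340.442 kg.
Total product = 340.442 × 9.5 = 3234.2019 kg.

3234.202 kg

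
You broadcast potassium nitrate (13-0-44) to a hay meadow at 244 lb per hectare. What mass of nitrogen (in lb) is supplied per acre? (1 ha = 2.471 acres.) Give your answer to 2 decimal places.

12.84 lb N per acre

nitrogen per hectare = 244 × 13% = 31.72 lb.
Convert to per acre: 31.72 × 0.404694 = 12.8369 lb.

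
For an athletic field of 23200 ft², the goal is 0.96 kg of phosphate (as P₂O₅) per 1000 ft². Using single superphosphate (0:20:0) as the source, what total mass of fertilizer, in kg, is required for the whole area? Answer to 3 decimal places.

Product per 1000 ft² = 0.96 / 20% = 4.8 kg.
Total product = 4.8 × 23200 / 1000 = 111.36 kg.

111.360 kg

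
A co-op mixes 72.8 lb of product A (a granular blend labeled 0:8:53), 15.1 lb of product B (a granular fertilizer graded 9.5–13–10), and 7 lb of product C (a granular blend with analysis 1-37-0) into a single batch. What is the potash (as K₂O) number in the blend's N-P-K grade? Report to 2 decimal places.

Total mass = 72.8 + 15.1 + 7 = 94.9 lb.
K₂O mass = 53%×72.8 + 10%×15.1 + 0%×7 = 40.094 lb.
% K₂O = 40.094 / 94.9 = 42.2487%.

42.25% K₂O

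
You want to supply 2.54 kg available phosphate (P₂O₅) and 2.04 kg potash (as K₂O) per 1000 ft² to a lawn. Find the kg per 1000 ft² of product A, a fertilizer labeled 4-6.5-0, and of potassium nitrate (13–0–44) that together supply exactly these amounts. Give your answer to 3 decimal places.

39.077 kg product A, 4.636 kg potassium nitrate

Let a = kg of product A, b = kg of potassium nitrate (per 1000 ft²).
P₂O₅: 0.065·a + 0·b = 2.54
K₂O: 0·a + 0.44·b = 2.04
Solving simultaneously: a = 39.0769, b = 4.63636.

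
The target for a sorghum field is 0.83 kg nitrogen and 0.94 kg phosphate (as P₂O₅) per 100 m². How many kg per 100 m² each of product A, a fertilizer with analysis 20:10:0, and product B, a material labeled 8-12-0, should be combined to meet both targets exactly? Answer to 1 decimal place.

1.5 kg product A, 6.6 kg product B

Per-100 m² balance (a = product A, b = product B):
N: 0.2·a + 0.08·b = 0.83
P₂O₅: 0.1·a + 0.12·b = 0.94
From row1: a = (0.83 − 0.08·b) / 0.2.
Into row2: 0.1·(0.83 − 0.08·b)/0.2 + 0.12·b = 0.94 → b = 6.5625, a = 1.525.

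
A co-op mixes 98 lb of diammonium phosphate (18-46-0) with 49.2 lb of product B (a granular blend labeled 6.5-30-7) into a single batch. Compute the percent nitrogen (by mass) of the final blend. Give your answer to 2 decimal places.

14.16% N

Total mass = 98 + 49.2 = 147.2 lb.
N mass = 18%×98 + 6.5%×49.2 = 20.838 lb.
% N = 20.838 / 147.2 = 14.1562%.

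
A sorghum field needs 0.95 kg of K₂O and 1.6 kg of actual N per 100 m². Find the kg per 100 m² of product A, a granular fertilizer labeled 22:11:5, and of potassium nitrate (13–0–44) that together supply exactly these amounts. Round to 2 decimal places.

6.43 kg product A, 1.43 kg potassium nitrate

Let a = kg of product A, b = kg of potassium nitrate (per 100 m²).
K₂O: 0.05·a + 0.44·b = 0.95
N: 0.22·a + 0.13·b = 1.6
Solving simultaneously: a = 6.42857, b = 1.42857.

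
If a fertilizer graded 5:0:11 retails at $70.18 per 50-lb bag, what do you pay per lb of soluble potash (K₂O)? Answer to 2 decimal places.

K₂O in bag = 50 × 11% = 5.5 lb.
Cost per lb K₂O = $70.18 / 5.5 = $12.7600.

$12.76 per lb K₂O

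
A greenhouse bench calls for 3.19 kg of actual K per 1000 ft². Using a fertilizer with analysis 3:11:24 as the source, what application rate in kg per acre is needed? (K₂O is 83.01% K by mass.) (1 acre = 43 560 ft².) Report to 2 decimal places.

As K₂O: 3.19 / 0.8301 = 3.84291 kg per 1000 ft².
Product per 1000 ft² = 3.84291 / 24% = 16.0121 kg.
Convert to per acre: 16.0121 × 43.56 = 697.488 kg.

697.49 kg of product per acre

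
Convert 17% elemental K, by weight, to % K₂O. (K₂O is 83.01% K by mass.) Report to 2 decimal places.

20.48% K₂O

%K₂O = 17 / 0.8301 = 20.4795%.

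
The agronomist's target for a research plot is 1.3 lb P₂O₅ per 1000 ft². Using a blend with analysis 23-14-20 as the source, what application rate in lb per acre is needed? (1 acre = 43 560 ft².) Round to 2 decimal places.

Product per 1000 ft² = 1.3 / 14% = 9.28571 lb.
Convert to per acre: 9.28571 × 43.56 = 404.486 lb.

404.49 lb of product per acre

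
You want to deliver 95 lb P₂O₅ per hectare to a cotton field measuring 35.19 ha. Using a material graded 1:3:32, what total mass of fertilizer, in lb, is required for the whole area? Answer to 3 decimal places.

Product per hectare = 95 / 3% = 3166.67 lb.
Total product = 3166.67 × 35.19 = 111435 lb.

111435.000 lb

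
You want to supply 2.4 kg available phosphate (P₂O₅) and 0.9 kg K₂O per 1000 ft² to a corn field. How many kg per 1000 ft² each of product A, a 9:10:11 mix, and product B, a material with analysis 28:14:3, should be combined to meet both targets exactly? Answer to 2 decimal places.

With a, b = kg per 1000 ft² of product A and product B:
P₂O₅: 0.1·a + 0.14·b = 2.4
K₂O: 0.11·a + 0.03·b = 0.9
Eliminate a: (row1) − 0.1/0.11·(row2) → 0.112727·b = 1.58182, so b = 14.0323.
Back-substitute: a = (2.4 − 0.14·14.0323) / 0.1 = 4.35484.

4.35 kg product A, 14.03 kg product B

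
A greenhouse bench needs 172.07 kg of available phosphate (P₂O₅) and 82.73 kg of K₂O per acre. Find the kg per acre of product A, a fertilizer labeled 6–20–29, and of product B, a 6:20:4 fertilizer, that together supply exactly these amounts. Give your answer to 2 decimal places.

Per-acre balance (a = product A, b = product B):
P₂O₅: 0.2·a + 0.2·b = 172.07
K₂O: 0.29·a + 0.04·b = 82.73
Solving simultaneously: a = 193.264, b = 667.086.

193.26 kg product A, 667.09 kg product B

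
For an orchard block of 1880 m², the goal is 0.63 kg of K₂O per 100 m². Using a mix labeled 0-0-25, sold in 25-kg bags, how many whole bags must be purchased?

Product per 100 m² = 0.63 / 25% = 2.52 kg.
Total product = 2.52 × 1880 / 100 = 47.376 kg.
Bags = ⌈47.376 / 25⌉ = 2.

2 bags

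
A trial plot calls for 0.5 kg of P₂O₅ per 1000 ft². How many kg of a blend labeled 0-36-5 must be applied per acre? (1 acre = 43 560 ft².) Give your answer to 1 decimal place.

Product per 1000 ft² = 0.5 / 36% = 1.38889 kg.
Convert to per acre: 1.38889 × 43.56 = 60.5 kg.

60.5 kg of product per acre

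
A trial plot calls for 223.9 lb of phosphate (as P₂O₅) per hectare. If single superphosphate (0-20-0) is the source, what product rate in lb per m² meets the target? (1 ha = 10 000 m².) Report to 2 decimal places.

Product per hectare = 223.9 / 20% = 1119.5 lb.
Convert to per m²: 1119.5 × 0.0001 = 0.11195 lb.

0.11 lb of product per sq m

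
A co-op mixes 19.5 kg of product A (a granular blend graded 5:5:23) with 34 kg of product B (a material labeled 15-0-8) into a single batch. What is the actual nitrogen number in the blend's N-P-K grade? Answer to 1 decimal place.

11.4% N

Total mass = 19.5 + 34 = 53.5 kg.
N mass = 5%×19.5 + 15%×34 = 6.075 kg.
% N = 6.075 / 53.5 = 11.3551%.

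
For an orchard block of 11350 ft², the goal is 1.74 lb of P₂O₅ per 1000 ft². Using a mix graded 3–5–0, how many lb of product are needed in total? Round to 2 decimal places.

Product per 1000 ft² = 1.74 / 5% = 34.8 lb.
Total product = 34.8 × 11350 / 1000 = 394.98 lb.

394.98 lb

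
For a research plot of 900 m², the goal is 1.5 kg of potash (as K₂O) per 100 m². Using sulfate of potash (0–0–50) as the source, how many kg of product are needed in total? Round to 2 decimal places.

27.00 kg

Product per 100 m² = 1.5 / 50% = 3 kg.
Total product = 3 × 900 / 100 = 27 kg.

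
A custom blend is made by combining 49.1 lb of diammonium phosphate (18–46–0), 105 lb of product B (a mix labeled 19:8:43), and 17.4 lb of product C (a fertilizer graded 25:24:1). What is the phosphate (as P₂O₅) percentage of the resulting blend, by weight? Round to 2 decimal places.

Total mass = 49.1 + 105 + 17.4 = 171.5 lb.
P₂O₅ mass = 46%×49.1 + 8%×105 + 24%×17.4 = 35.162 lb.
% P₂O₅ = 35.162 / 171.5 = 20.5026%.

20.50% P₂O₅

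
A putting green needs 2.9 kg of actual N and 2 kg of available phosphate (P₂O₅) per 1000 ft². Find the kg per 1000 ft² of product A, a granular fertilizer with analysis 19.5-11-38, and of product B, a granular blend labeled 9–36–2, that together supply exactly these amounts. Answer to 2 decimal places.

Per-1000 ft² balance (a = product A, b = product B):
N: 0.195·a + 0.09·b = 2.9
P₂O₅: 0.11·a + 0.36·b = 2
From row1: a = (2.9 − 0.09·b) / 0.195.
Into row2: 0.11·(2.9 − 0.09·b)/0.195 + 0.36·b = 2 → b = 1.17745, a = 14.3284.

14.33 kg product A, 1.18 kg product B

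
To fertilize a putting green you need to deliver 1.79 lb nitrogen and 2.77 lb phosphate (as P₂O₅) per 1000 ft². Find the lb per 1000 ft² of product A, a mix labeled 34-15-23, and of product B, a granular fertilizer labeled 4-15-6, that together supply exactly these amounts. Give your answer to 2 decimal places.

3.50 lb product A, 14.96 lb product B

With a, b = lb per 1000 ft² of product A and product B:
N: 0.34·a + 0.04·b = 1.79
P₂O₅: 0.15·a + 0.15·b = 2.77
Eliminate a: (row1) − 0.34/0.15·(row2) → -0.3·b = -4.48867, so b = 14.9622.
Back-substitute: a = (1.79 − 0.04·14.9622) / 0.34 = 3.50444.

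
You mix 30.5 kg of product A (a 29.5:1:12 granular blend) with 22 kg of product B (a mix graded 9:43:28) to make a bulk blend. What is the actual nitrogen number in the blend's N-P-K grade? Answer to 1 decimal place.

Total mass = 30.5 + 22 = 52.5 kg.
N mass = 29.5%×30.5 + 9%×22 = 10.9775 kg.
% N = 10.9775 / 52.5 = 20.9095%.

20.9% N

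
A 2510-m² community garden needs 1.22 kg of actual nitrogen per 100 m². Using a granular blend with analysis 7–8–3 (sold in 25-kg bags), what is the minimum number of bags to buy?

18 bags

Product per 100 m² = 1.22 / 7% = 17.4286 kg.
Total product = 17.4286 × 2510 / 100 = 437.457 kg.
Bags = ⌈437.457 / 25⌉ = 18.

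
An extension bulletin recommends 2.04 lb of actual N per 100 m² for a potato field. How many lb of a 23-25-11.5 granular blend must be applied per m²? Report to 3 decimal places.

0.089 lb of product per sq m

Product per 100 m² = 2.04 / 23% = 8.86957 lb.
Convert to per m²: 8.86957 × 0.01 = 0.0886957 lb.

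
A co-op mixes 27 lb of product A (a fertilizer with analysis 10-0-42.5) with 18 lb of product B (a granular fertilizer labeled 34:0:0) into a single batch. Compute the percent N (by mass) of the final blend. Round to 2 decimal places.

Total mass = 27 + 18 = 45 lb.
N mass = 10%×27 + 34%×18 = 8.82 lb.
% N = 8.82 / 45 = 19.6%.

19.60% N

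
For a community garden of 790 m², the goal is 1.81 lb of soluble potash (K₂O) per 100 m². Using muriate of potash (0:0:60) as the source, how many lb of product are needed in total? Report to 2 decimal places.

Product per 100 m² = 1.81 / 60% = 3.01667 lb.
Total product = 3.01667 × 790 / 100 = 23.8317 lb.

23.83 lb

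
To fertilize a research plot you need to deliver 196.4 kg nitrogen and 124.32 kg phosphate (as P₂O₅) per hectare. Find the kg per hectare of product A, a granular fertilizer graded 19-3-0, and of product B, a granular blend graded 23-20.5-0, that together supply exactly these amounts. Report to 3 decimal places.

364.069 kg product A, 553.161 kg product B

Let a = kg of product A, b = kg of product B (per hectare).
N: 0.19·a + 0.23·b = 196.4
P₂O₅: 0.03·a + 0.205·b = 124.32
From row1: a = (196.4 − 0.23·b) / 0.19.
Into row2: 0.03·(196.4 − 0.23·b)/0.19 + 0.205·b = 124.32 → b = 553.1607, a = 364.0686.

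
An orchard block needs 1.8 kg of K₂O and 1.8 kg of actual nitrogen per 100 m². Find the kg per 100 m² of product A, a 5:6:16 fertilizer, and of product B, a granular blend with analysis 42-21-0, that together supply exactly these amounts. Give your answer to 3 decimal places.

With a, b = kg per 100 m² of product A and product B:
K₂O: 0.16·a + 0·b = 1.8
N: 0.05·a + 0.42·b = 1.8
Eliminate a: (row1) − 0.16/0.05·(row2) → -1.344·b = -3.96, so b = 2.94643.
Back-substitute: a = (1.8 − 0·2.94643) / 0.16 = 11.25.

11.250 kg product A, 2.946 kg product B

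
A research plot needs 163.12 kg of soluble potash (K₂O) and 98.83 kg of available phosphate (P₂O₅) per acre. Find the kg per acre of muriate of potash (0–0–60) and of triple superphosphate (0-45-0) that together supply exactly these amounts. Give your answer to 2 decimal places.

271.87 kg muriate of potash, 219.62 kg triple superphosphate

Per-acre balance (a = muriate of potash, b = triple superphosphate):
K₂O: 0.6·a + 0·b = 163.12
P₂O₅: 0·a + 0.45·b = 98.83
Solving simultaneously: a = 271.867, b = 219.622.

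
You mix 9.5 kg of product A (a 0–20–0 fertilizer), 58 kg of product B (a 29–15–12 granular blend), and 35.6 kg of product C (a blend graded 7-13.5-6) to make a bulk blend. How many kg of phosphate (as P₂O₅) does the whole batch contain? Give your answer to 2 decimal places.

P₂O₅ mass = 20%×9.5 + 15%×58 + 13.5%×35.6 = 15.406 kg.

15.41 kg P₂O₅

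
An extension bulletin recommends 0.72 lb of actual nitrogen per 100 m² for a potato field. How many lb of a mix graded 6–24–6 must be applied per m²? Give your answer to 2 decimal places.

Product per 100 m² = 0.72 / 6% = 12 lb.
Convert to per m²: 12 × 0.01 = 0.12 lb.

0.12 lb of product per sq m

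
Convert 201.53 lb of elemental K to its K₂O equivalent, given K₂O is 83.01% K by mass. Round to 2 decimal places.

242.78 lb K₂O

K₂O = 201.53 / 0.8301 = 242.778 lb.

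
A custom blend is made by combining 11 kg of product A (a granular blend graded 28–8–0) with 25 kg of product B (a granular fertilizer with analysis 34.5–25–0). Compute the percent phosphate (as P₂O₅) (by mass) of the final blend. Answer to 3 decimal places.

19.806% P₂O₅

Total mass = 11 + 25 = 36 kg.
P₂O₅ mass = 8%×11 + 25%×25 = 7.13 kg.
% P₂O₅ = 7.13 / 36 = 19.8056%.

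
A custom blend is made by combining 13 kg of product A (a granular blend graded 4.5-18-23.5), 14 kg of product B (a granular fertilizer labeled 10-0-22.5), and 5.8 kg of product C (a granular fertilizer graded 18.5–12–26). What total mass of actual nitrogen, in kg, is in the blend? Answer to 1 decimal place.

N mass = 4.5%×13 + 10%×14 + 18.5%×5.8 = 3.058 kg.

3.1 kg N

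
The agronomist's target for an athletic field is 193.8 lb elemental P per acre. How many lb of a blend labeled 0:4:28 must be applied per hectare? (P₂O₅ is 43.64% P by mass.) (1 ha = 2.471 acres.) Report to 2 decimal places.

As P₂O₅: 193.8 / 0.4364 = 444.088 lb per acre.
Product per acre = 444.088 / 4% = 11102.2 lb.
Convert to per hectare: 11102.2 × 2.471 = 27433.536 lb.

27433.54 lb of product per hectare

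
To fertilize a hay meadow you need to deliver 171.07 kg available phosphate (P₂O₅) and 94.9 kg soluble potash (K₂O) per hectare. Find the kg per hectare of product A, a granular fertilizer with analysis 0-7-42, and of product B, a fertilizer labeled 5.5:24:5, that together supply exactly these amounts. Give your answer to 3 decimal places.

With a, b = kg per hectare of product A and product B:
P₂O₅: 0.07·a + 0.24·b = 171.07
K₂O: 0.42·a + 0.05·b = 94.9
Solving simultaneously: a = 146.1716, b = 670.1583.

146.172 kg product A, 670.158 kg product B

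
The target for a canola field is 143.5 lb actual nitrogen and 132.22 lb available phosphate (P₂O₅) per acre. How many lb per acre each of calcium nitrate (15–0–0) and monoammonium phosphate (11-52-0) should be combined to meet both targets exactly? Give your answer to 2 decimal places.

Per-acre balance (a = calcium nitrate, b = monoammonium phosphate):
N: 0.15·a + 0.11·b = 143.5
P₂O₅: 0·a + 0.52·b = 132.22
Solving simultaneously: a = 770.203, b = 254.269.

770.20 lb calcium nitrate, 254.27 lb monoammonium phosphate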